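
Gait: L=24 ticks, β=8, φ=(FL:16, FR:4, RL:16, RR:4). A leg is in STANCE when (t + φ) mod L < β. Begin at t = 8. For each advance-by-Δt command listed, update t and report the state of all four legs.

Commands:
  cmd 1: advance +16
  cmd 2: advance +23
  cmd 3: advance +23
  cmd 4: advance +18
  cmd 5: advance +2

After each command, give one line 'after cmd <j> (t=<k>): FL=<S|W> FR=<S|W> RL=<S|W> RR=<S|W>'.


start t=8: FL=S FR=W RL=S RR=W
cmd 1: advance +16 → t=24, phase=(16,4,16,4) → FL=W FR=S RL=W RR=S
cmd 2: advance +23 → t=47, phase=(15,3,15,3) → FL=W FR=S RL=W RR=S
cmd 3: advance +23 → t=70, phase=(14,2,14,2) → FL=W FR=S RL=W RR=S
cmd 4: advance +18 → t=88, phase=(8,20,8,20) → FL=W FR=W RL=W RR=W
cmd 5: advance +2 → t=90, phase=(10,22,10,22) → FL=W FR=W RL=W RR=W

after cmd 1 (t=24): FL=W FR=S RL=W RR=S
after cmd 2 (t=47): FL=W FR=S RL=W RR=S
after cmd 3 (t=70): FL=W FR=S RL=W RR=S
after cmd 4 (t=88): FL=W FR=W RL=W RR=W
after cmd 5 (t=90): FL=W FR=W RL=W RR=W


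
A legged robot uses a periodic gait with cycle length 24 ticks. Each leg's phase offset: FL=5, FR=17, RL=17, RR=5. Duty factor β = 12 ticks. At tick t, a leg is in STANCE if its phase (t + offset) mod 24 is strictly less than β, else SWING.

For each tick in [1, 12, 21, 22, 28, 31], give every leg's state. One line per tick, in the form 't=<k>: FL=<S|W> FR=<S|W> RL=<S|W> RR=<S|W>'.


t=1: phase=(6,18,18,6) vs β=12 → FL=S FR=W RL=W RR=S
t=12: phase=(17,5,5,17) vs β=12 → FL=W FR=S RL=S RR=W
t=21: phase=(2,14,14,2) vs β=12 → FL=S FR=W RL=W RR=S
t=22: phase=(3,15,15,3) vs β=12 → FL=S FR=W RL=W RR=S
t=28: phase=(9,21,21,9) vs β=12 → FL=S FR=W RL=W RR=S
t=31: phase=(12,0,0,12) vs β=12 → FL=W FR=S RL=S RR=W

t=1: FL=S FR=W RL=W RR=S
t=12: FL=W FR=S RL=S RR=W
t=21: FL=S FR=W RL=W RR=S
t=22: FL=S FR=W RL=W RR=S
t=28: FL=S FR=W RL=W RR=S
t=31: FL=W FR=S RL=S RR=W


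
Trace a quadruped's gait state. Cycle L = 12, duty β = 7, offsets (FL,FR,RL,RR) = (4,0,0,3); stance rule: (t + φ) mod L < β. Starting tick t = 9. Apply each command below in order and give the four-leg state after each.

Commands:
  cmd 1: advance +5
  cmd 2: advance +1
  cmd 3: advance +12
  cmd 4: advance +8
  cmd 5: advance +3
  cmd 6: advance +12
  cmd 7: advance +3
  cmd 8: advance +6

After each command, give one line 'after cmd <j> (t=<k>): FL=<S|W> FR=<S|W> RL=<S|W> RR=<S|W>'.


after cmd 1 (t=14): FL=S FR=S RL=S RR=S
after cmd 2 (t=15): FL=W FR=S RL=S RR=S
after cmd 3 (t=27): FL=W FR=S RL=S RR=S
after cmd 4 (t=35): FL=S FR=W RL=W RR=S
after cmd 5 (t=38): FL=S FR=S RL=S RR=S
after cmd 6 (t=50): FL=S FR=S RL=S RR=S
after cmd 7 (t=53): FL=W FR=S RL=S RR=W
after cmd 8 (t=59): FL=S FR=W RL=W RR=S

start t=9: FL=S FR=W RL=W RR=S
cmd 1: advance +5 → t=14, phase=(6,2,2,5) → FL=S FR=S RL=S RR=S
cmd 2: advance +1 → t=15, phase=(7,3,3,6) → FL=W FR=S RL=S RR=S
cmd 3: advance +12 → t=27, phase=(7,3,3,6) → FL=W FR=S RL=S RR=S
cmd 4: advance +8 → t=35, phase=(3,11,11,2) → FL=S FR=W RL=W RR=S
cmd 5: advance +3 → t=38, phase=(6,2,2,5) → FL=S FR=S RL=S RR=S
cmd 6: advance +12 → t=50, phase=(6,2,2,5) → FL=S FR=S RL=S RR=S
cmd 7: advance +3 → t=53, phase=(9,5,5,8) → FL=W FR=S RL=S RR=W
cmd 8: advance +6 → t=59, phase=(3,11,11,2) → FL=S FR=W RL=W RR=S


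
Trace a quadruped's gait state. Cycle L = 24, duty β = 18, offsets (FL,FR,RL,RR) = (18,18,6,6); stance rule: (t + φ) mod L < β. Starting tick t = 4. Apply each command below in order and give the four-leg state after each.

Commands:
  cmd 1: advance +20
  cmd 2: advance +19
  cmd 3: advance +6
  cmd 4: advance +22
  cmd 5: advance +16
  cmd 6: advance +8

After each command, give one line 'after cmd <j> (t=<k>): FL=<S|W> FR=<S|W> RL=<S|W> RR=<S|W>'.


start t=4: FL=W FR=W RL=S RR=S
cmd 1: advance +20 → t=24, phase=(18,18,6,6) → FL=W FR=W RL=S RR=S
cmd 2: advance +19 → t=43, phase=(13,13,1,1) → FL=S FR=S RL=S RR=S
cmd 3: advance +6 → t=49, phase=(19,19,7,7) → FL=W FR=W RL=S RR=S
cmd 4: advance +22 → t=71, phase=(17,17,5,5) → FL=S FR=S RL=S RR=S
cmd 5: advance +16 → t=87, phase=(9,9,21,21) → FL=S FR=S RL=W RR=W
cmd 6: advance +8 → t=95, phase=(17,17,5,5) → FL=S FR=S RL=S RR=S

after cmd 1 (t=24): FL=W FR=W RL=S RR=S
after cmd 2 (t=43): FL=S FR=S RL=S RR=S
after cmd 3 (t=49): FL=W FR=W RL=S RR=S
after cmd 4 (t=71): FL=S FR=S RL=S RR=S
after cmd 5 (t=87): FL=S FR=S RL=W RR=W
after cmd 6 (t=95): FL=S FR=S RL=S RR=S


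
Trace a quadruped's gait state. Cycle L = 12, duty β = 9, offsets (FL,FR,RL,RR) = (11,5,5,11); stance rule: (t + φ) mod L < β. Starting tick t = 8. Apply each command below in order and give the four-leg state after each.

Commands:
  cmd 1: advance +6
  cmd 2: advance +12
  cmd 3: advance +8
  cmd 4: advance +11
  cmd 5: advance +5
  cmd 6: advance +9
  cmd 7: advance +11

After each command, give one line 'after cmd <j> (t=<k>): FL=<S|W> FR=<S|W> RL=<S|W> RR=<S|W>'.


start t=8: FL=S FR=S RL=S RR=S
cmd 1: advance +6 → t=14, phase=(1,7,7,1) → FL=S FR=S RL=S RR=S
cmd 2: advance +12 → t=26, phase=(1,7,7,1) → FL=S FR=S RL=S RR=S
cmd 3: advance +8 → t=34, phase=(9,3,3,9) → FL=W FR=S RL=S RR=W
cmd 4: advance +11 → t=45, phase=(8,2,2,8) → FL=S FR=S RL=S RR=S
cmd 5: advance +5 → t=50, phase=(1,7,7,1) → FL=S FR=S RL=S RR=S
cmd 6: advance +9 → t=59, phase=(10,4,4,10) → FL=W FR=S RL=S RR=W
cmd 7: advance +11 → t=70, phase=(9,3,3,9) → FL=W FR=S RL=S RR=W

after cmd 1 (t=14): FL=S FR=S RL=S RR=S
after cmd 2 (t=26): FL=S FR=S RL=S RR=S
after cmd 3 (t=34): FL=W FR=S RL=S RR=W
after cmd 4 (t=45): FL=S FR=S RL=S RR=S
after cmd 5 (t=50): FL=S FR=S RL=S RR=S
after cmd 6 (t=59): FL=W FR=S RL=S RR=W
after cmd 7 (t=70): FL=W FR=S RL=S RR=W


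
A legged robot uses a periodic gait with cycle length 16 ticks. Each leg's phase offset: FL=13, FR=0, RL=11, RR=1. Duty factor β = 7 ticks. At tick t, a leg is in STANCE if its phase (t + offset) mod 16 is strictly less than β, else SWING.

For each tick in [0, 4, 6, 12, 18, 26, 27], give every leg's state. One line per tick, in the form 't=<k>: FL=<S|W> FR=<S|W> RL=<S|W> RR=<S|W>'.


t=0: phase=(13,0,11,1) vs β=7 → FL=W FR=S RL=W RR=S
t=4: phase=(1,4,15,5) vs β=7 → FL=S FR=S RL=W RR=S
t=6: phase=(3,6,1,7) vs β=7 → FL=S FR=S RL=S RR=W
t=12: phase=(9,12,7,13) vs β=7 → FL=W FR=W RL=W RR=W
t=18: phase=(15,2,13,3) vs β=7 → FL=W FR=S RL=W RR=S
t=26: phase=(7,10,5,11) vs β=7 → FL=W FR=W RL=S RR=W
t=27: phase=(8,11,6,12) vs β=7 → FL=W FR=W RL=S RR=W

t=0: FL=W FR=S RL=W RR=S
t=4: FL=S FR=S RL=W RR=S
t=6: FL=S FR=S RL=S RR=W
t=12: FL=W FR=W RL=W RR=W
t=18: FL=W FR=S RL=W RR=S
t=26: FL=W FR=W RL=S RR=W
t=27: FL=W FR=W RL=S RR=W


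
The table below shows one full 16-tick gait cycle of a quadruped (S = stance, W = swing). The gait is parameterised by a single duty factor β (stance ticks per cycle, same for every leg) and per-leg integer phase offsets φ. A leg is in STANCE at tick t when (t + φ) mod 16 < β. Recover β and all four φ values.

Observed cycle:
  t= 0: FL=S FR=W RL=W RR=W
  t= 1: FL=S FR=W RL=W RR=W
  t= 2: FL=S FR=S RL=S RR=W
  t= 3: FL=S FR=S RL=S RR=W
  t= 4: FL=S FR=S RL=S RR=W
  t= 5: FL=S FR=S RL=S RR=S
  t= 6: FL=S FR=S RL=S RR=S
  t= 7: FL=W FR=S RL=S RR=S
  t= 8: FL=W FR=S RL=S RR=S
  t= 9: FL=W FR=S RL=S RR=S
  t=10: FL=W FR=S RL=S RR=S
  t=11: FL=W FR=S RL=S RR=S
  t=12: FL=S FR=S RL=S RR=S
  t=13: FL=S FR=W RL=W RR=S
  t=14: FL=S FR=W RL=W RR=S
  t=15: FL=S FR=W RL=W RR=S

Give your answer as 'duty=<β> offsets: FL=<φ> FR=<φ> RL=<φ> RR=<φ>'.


duty β = stance ticks per leg = 11
FL: stance ticks = 11; W→S at t=12 → φ=4
FR: stance ticks = 11; W→S at t=2 → φ=14
RL: stance ticks = 11; W→S at t=2 → φ=14
RR: stance ticks = 11; W→S at t=5 → φ=11

duty=11 offsets: FL=4 FR=14 RL=14 RR=11


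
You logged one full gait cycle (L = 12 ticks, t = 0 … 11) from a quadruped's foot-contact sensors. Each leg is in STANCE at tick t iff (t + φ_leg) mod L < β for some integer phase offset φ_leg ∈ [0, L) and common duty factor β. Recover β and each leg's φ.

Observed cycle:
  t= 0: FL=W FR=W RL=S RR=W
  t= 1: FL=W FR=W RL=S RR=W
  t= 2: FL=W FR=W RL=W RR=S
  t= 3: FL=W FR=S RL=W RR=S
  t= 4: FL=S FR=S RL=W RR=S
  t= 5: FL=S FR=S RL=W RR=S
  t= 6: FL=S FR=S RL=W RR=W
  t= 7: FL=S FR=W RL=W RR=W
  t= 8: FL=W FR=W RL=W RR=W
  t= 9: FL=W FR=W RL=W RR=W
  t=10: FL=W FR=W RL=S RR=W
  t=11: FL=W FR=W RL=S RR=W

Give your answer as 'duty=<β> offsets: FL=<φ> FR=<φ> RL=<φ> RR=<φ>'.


duty β = stance ticks per leg = 4
FL: stance ticks = 4; W→S at t=4 → φ=8
FR: stance ticks = 4; W→S at t=3 → φ=9
RL: stance ticks = 4; W→S at t=10 → φ=2
RR: stance ticks = 4; W→S at t=2 → φ=10

duty=4 offsets: FL=8 FR=9 RL=2 RR=10


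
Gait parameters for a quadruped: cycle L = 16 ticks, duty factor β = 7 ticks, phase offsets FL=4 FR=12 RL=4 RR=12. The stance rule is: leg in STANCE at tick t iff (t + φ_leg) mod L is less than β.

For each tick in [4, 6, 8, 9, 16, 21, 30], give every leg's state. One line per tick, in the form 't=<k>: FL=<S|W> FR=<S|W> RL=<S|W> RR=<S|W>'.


t=4: FL=W FR=S RL=W RR=S
t=6: FL=W FR=S RL=W RR=S
t=8: FL=W FR=S RL=W RR=S
t=9: FL=W FR=S RL=W RR=S
t=16: FL=S FR=W RL=S RR=W
t=21: FL=W FR=S RL=W RR=S
t=30: FL=S FR=W RL=S RR=W

t=4: phase=(8,0,8,0) vs β=7 → FL=W FR=S RL=W RR=S
t=6: phase=(10,2,10,2) vs β=7 → FL=W FR=S RL=W RR=S
t=8: phase=(12,4,12,4) vs β=7 → FL=W FR=S RL=W RR=S
t=9: phase=(13,5,13,5) vs β=7 → FL=W FR=S RL=W RR=S
t=16: phase=(4,12,4,12) vs β=7 → FL=S FR=W RL=S RR=W
t=21: phase=(9,1,9,1) vs β=7 → FL=W FR=S RL=W RR=S
t=30: phase=(2,10,2,10) vs β=7 → FL=S FR=W RL=S RR=W


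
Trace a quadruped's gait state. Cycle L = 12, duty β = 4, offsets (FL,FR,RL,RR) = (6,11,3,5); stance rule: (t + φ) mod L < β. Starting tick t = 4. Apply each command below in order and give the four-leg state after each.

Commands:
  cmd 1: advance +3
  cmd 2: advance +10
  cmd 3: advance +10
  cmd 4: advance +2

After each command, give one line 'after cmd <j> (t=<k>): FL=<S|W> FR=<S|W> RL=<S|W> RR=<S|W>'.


start t=4: FL=W FR=S RL=W RR=W
cmd 1: advance +3 → t=7, phase=(1,6,10,0) → FL=S FR=W RL=W RR=S
cmd 2: advance +10 → t=17, phase=(11,4,8,10) → FL=W FR=W RL=W RR=W
cmd 3: advance +10 → t=27, phase=(9,2,6,8) → FL=W FR=S RL=W RR=W
cmd 4: advance +2 → t=29, phase=(11,4,8,10) → FL=W FR=W RL=W RR=W

after cmd 1 (t=7): FL=S FR=W RL=W RR=S
after cmd 2 (t=17): FL=W FR=W RL=W RR=W
after cmd 3 (t=27): FL=W FR=S RL=W RR=W
after cmd 4 (t=29): FL=W FR=W RL=W RR=W


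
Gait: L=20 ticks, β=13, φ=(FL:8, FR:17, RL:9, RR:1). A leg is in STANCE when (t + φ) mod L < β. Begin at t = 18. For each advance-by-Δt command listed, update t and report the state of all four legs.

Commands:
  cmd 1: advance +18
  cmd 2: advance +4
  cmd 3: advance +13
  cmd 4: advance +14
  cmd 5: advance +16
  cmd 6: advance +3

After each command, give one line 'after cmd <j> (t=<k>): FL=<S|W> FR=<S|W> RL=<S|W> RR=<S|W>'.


start t=18: FL=S FR=W RL=S RR=W
cmd 1: advance +18 → t=36, phase=(4,13,5,17) → FL=S FR=W RL=S RR=W
cmd 2: advance +4 → t=40, phase=(8,17,9,1) → FL=S FR=W RL=S RR=S
cmd 3: advance +13 → t=53, phase=(1,10,2,14) → FL=S FR=S RL=S RR=W
cmd 4: advance +14 → t=67, phase=(15,4,16,8) → FL=W FR=S RL=W RR=S
cmd 5: advance +16 → t=83, phase=(11,0,12,4) → FL=S FR=S RL=S RR=S
cmd 6: advance +3 → t=86, phase=(14,3,15,7) → FL=W FR=S RL=W RR=S

after cmd 1 (t=36): FL=S FR=W RL=S RR=W
after cmd 2 (t=40): FL=S FR=W RL=S RR=S
after cmd 3 (t=53): FL=S FR=S RL=S RR=W
after cmd 4 (t=67): FL=W FR=S RL=W RR=S
after cmd 5 (t=83): FL=S FR=S RL=S RR=S
after cmd 6 (t=86): FL=W FR=S RL=W RR=S


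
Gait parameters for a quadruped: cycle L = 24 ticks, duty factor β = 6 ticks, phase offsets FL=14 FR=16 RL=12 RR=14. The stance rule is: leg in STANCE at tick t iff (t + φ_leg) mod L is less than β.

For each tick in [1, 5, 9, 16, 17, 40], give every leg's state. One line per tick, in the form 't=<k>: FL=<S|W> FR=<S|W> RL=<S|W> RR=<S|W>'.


t=1: phase=(15,17,13,15) vs β=6 → FL=W FR=W RL=W RR=W
t=5: phase=(19,21,17,19) vs β=6 → FL=W FR=W RL=W RR=W
t=9: phase=(23,1,21,23) vs β=6 → FL=W FR=S RL=W RR=W
t=16: phase=(6,8,4,6) vs β=6 → FL=W FR=W RL=S RR=W
t=17: phase=(7,9,5,7) vs β=6 → FL=W FR=W RL=S RR=W
t=40: phase=(6,8,4,6) vs β=6 → FL=W FR=W RL=S RR=W

t=1: FL=W FR=W RL=W RR=W
t=5: FL=W FR=W RL=W RR=W
t=9: FL=W FR=S RL=W RR=W
t=16: FL=W FR=W RL=S RR=W
t=17: FL=W FR=W RL=S RR=W
t=40: FL=W FR=W RL=S RR=W


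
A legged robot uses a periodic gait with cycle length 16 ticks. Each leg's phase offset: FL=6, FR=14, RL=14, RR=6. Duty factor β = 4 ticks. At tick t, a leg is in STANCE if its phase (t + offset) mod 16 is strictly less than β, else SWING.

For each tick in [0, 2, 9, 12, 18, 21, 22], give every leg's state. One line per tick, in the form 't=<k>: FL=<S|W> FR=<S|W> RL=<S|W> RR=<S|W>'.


t=0: FL=W FR=W RL=W RR=W
t=2: FL=W FR=S RL=S RR=W
t=9: FL=W FR=W RL=W RR=W
t=12: FL=S FR=W RL=W RR=S
t=18: FL=W FR=S RL=S RR=W
t=21: FL=W FR=S RL=S RR=W
t=22: FL=W FR=W RL=W RR=W

t=0: phase=(6,14,14,6) vs β=4 → FL=W FR=W RL=W RR=W
t=2: phase=(8,0,0,8) vs β=4 → FL=W FR=S RL=S RR=W
t=9: phase=(15,7,7,15) vs β=4 → FL=W FR=W RL=W RR=W
t=12: phase=(2,10,10,2) vs β=4 → FL=S FR=W RL=W RR=S
t=18: phase=(8,0,0,8) vs β=4 → FL=W FR=S RL=S RR=W
t=21: phase=(11,3,3,11) vs β=4 → FL=W FR=S RL=S RR=W
t=22: phase=(12,4,4,12) vs β=4 → FL=W FR=W RL=W RR=W


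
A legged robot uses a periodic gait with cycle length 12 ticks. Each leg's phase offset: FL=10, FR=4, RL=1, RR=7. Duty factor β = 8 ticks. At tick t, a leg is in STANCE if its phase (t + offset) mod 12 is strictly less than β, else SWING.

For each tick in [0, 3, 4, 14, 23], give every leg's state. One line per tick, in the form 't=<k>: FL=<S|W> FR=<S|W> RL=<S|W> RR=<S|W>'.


t=0: FL=W FR=S RL=S RR=S
t=3: FL=S FR=S RL=S RR=W
t=4: FL=S FR=W RL=S RR=W
t=14: FL=S FR=S RL=S RR=W
t=23: FL=W FR=S RL=S RR=S

t=0: phase=(10,4,1,7) vs β=8 → FL=W FR=S RL=S RR=S
t=3: phase=(1,7,4,10) vs β=8 → FL=S FR=S RL=S RR=W
t=4: phase=(2,8,5,11) vs β=8 → FL=S FR=W RL=S RR=W
t=14: phase=(0,6,3,9) vs β=8 → FL=S FR=S RL=S RR=W
t=23: phase=(9,3,0,6) vs β=8 → FL=W FR=S RL=S RR=S


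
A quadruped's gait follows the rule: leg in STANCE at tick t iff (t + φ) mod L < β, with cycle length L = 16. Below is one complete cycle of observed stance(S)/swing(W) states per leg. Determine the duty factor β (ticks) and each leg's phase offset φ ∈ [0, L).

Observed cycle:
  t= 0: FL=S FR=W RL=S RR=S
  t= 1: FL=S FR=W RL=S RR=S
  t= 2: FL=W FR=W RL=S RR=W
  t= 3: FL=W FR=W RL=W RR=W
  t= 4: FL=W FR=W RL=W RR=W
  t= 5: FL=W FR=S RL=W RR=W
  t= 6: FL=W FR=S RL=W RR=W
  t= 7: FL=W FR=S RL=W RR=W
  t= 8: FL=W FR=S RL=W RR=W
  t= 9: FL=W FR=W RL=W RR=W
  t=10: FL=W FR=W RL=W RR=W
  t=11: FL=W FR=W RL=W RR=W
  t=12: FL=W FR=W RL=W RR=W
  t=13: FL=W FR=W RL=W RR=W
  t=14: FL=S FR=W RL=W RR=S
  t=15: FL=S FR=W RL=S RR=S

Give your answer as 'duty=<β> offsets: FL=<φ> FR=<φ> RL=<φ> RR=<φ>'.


duty β = stance ticks per leg = 4
FL: stance ticks = 4; W→S at t=14 → φ=2
FR: stance ticks = 4; W→S at t=5 → φ=11
RL: stance ticks = 4; W→S at t=15 → φ=1
RR: stance ticks = 4; W→S at t=14 → φ=2

duty=4 offsets: FL=2 FR=11 RL=1 RR=2


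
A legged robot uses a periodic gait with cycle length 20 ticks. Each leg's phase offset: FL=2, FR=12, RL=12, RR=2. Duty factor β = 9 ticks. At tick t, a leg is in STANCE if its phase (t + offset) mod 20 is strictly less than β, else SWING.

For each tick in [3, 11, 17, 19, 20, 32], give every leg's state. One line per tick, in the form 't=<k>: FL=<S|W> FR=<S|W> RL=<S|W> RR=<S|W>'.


t=3: FL=S FR=W RL=W RR=S
t=11: FL=W FR=S RL=S RR=W
t=17: FL=W FR=W RL=W RR=W
t=19: FL=S FR=W RL=W RR=S
t=20: FL=S FR=W RL=W RR=S
t=32: FL=W FR=S RL=S RR=W

t=3: phase=(5,15,15,5) vs β=9 → FL=S FR=W RL=W RR=S
t=11: phase=(13,3,3,13) vs β=9 → FL=W FR=S RL=S RR=W
t=17: phase=(19,9,9,19) vs β=9 → FL=W FR=W RL=W RR=W
t=19: phase=(1,11,11,1) vs β=9 → FL=S FR=W RL=W RR=S
t=20: phase=(2,12,12,2) vs β=9 → FL=S FR=W RL=W RR=S
t=32: phase=(14,4,4,14) vs β=9 → FL=W FR=S RL=S RR=W


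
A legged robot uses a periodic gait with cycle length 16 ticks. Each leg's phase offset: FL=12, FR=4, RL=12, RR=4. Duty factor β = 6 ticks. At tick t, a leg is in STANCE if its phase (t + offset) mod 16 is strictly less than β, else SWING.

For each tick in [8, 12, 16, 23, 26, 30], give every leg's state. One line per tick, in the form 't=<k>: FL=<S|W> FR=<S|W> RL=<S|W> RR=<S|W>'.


t=8: FL=S FR=W RL=S RR=W
t=12: FL=W FR=S RL=W RR=S
t=16: FL=W FR=S RL=W RR=S
t=23: FL=S FR=W RL=S RR=W
t=26: FL=W FR=W RL=W RR=W
t=30: FL=W FR=S RL=W RR=S

t=8: phase=(4,12,4,12) vs β=6 → FL=S FR=W RL=S RR=W
t=12: phase=(8,0,8,0) vs β=6 → FL=W FR=S RL=W RR=S
t=16: phase=(12,4,12,4) vs β=6 → FL=W FR=S RL=W RR=S
t=23: phase=(3,11,3,11) vs β=6 → FL=S FR=W RL=S RR=W
t=26: phase=(6,14,6,14) vs β=6 → FL=W FR=W RL=W RR=W
t=30: phase=(10,2,10,2) vs β=6 → FL=W FR=S RL=W RR=S


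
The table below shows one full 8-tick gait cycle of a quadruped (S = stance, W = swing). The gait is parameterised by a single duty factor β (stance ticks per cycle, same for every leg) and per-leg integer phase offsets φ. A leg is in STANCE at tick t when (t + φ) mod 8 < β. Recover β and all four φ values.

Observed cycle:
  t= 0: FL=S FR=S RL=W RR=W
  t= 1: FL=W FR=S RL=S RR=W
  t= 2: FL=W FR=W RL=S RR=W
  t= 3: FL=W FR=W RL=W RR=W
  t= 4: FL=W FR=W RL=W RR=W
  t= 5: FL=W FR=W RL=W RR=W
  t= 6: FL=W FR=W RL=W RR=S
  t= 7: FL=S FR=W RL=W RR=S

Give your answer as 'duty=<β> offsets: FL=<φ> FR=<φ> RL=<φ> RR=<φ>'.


duty β = stance ticks per leg = 2
FL: stance ticks = 2; W→S at t=7 → φ=1
FR: stance ticks = 2; W→S at t=0 → φ=0
RL: stance ticks = 2; W→S at t=1 → φ=7
RR: stance ticks = 2; W→S at t=6 → φ=2

duty=2 offsets: FL=1 FR=0 RL=7 RR=2


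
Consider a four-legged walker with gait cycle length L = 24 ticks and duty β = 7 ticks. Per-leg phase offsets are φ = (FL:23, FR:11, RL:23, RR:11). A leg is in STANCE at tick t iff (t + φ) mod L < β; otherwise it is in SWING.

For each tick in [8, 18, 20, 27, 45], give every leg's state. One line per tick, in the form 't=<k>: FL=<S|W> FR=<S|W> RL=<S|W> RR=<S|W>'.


t=8: FL=W FR=W RL=W RR=W
t=18: FL=W FR=S RL=W RR=S
t=20: FL=W FR=W RL=W RR=W
t=27: FL=S FR=W RL=S RR=W
t=45: FL=W FR=W RL=W RR=W

t=8: phase=(7,19,7,19) vs β=7 → FL=W FR=W RL=W RR=W
t=18: phase=(17,5,17,5) vs β=7 → FL=W FR=S RL=W RR=S
t=20: phase=(19,7,19,7) vs β=7 → FL=W FR=W RL=W RR=W
t=27: phase=(2,14,2,14) vs β=7 → FL=S FR=W RL=S RR=W
t=45: phase=(20,8,20,8) vs β=7 → FL=W FR=W RL=W RR=W


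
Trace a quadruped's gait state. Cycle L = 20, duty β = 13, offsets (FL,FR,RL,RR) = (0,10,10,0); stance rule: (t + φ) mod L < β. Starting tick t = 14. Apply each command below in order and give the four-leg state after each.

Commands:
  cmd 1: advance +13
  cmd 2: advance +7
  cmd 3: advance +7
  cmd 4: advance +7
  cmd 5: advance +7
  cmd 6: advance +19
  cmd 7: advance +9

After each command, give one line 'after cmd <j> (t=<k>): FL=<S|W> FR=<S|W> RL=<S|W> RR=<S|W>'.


start t=14: FL=W FR=S RL=S RR=W
cmd 1: advance +13 → t=27, phase=(7,17,17,7) → FL=S FR=W RL=W RR=S
cmd 2: advance +7 → t=34, phase=(14,4,4,14) → FL=W FR=S RL=S RR=W
cmd 3: advance +7 → t=41, phase=(1,11,11,1) → FL=S FR=S RL=S RR=S
cmd 4: advance +7 → t=48, phase=(8,18,18,8) → FL=S FR=W RL=W RR=S
cmd 5: advance +7 → t=55, phase=(15,5,5,15) → FL=W FR=S RL=S RR=W
cmd 6: advance +19 → t=74, phase=(14,4,4,14) → FL=W FR=S RL=S RR=W
cmd 7: advance +9 → t=83, phase=(3,13,13,3) → FL=S FR=W RL=W RR=S

after cmd 1 (t=27): FL=S FR=W RL=W RR=S
after cmd 2 (t=34): FL=W FR=S RL=S RR=W
after cmd 3 (t=41): FL=S FR=S RL=S RR=S
after cmd 4 (t=48): FL=S FR=W RL=W RR=S
after cmd 5 (t=55): FL=W FR=S RL=S RR=W
after cmd 6 (t=74): FL=W FR=S RL=S RR=W
after cmd 7 (t=83): FL=S FR=W RL=W RR=S


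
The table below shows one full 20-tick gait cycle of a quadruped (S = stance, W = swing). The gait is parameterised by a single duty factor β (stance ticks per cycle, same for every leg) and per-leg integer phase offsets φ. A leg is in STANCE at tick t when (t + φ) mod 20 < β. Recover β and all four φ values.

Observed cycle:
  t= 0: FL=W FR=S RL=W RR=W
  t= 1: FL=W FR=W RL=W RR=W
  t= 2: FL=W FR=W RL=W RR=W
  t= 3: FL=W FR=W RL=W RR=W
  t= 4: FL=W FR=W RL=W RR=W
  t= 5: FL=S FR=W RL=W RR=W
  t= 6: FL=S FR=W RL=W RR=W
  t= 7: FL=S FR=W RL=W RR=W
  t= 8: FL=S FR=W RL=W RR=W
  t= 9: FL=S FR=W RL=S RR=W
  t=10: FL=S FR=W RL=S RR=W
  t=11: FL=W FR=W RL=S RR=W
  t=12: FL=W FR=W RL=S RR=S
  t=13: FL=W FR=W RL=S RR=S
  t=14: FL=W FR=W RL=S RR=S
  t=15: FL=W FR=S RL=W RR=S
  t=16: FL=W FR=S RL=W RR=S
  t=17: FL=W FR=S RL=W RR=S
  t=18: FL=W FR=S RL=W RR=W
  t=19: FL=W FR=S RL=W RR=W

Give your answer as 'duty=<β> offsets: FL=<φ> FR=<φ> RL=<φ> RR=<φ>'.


duty β = stance ticks per leg = 6
FL: stance ticks = 6; W→S at t=5 → φ=15
FR: stance ticks = 6; W→S at t=15 → φ=5
RL: stance ticks = 6; W→S at t=9 → φ=11
RR: stance ticks = 6; W→S at t=12 → φ=8

duty=6 offsets: FL=15 FR=5 RL=11 RR=8


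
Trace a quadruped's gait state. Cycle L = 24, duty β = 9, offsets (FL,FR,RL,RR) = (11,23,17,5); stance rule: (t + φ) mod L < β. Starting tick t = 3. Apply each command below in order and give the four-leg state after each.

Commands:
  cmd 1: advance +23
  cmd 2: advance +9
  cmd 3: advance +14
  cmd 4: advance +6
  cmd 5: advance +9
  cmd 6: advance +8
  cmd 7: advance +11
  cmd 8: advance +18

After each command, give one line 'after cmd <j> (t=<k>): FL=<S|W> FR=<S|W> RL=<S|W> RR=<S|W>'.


start t=3: FL=W FR=S RL=W RR=S
cmd 1: advance +23 → t=26, phase=(13,1,19,7) → FL=W FR=S RL=W RR=S
cmd 2: advance +9 → t=35, phase=(22,10,4,16) → FL=W FR=W RL=S RR=W
cmd 3: advance +14 → t=49, phase=(12,0,18,6) → FL=W FR=S RL=W RR=S
cmd 4: advance +6 → t=55, phase=(18,6,0,12) → FL=W FR=S RL=S RR=W
cmd 5: advance +9 → t=64, phase=(3,15,9,21) → FL=S FR=W RL=W RR=W
cmd 6: advance +8 → t=72, phase=(11,23,17,5) → FL=W FR=W RL=W RR=S
cmd 7: advance +11 → t=83, phase=(22,10,4,16) → FL=W FR=W RL=S RR=W
cmd 8: advance +18 → t=101, phase=(16,4,22,10) → FL=W FR=S RL=W RR=W

after cmd 1 (t=26): FL=W FR=S RL=W RR=S
after cmd 2 (t=35): FL=W FR=W RL=S RR=W
after cmd 3 (t=49): FL=W FR=S RL=W RR=S
after cmd 4 (t=55): FL=W FR=S RL=S RR=W
after cmd 5 (t=64): FL=S FR=W RL=W RR=W
after cmd 6 (t=72): FL=W FR=W RL=W RR=S
after cmd 7 (t=83): FL=W FR=W RL=S RR=W
after cmd 8 (t=101): FL=W FR=S RL=W RR=W


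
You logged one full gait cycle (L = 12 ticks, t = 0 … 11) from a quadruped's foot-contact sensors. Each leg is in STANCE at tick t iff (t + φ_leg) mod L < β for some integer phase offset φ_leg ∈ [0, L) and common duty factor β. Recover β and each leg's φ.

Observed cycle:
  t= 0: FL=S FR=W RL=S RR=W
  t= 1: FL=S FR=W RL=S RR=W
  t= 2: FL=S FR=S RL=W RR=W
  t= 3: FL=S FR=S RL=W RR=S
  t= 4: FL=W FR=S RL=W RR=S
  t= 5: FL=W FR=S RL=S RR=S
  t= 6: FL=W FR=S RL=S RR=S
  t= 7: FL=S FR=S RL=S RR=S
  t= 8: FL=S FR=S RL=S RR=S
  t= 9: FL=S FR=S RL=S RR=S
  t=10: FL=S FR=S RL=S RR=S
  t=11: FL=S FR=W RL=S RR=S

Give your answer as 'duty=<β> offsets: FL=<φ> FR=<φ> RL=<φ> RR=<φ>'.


duty β = stance ticks per leg = 9
FL: stance ticks = 9; W→S at t=7 → φ=5
FR: stance ticks = 9; W→S at t=2 → φ=10
RL: stance ticks = 9; W→S at t=5 → φ=7
RR: stance ticks = 9; W→S at t=3 → φ=9

duty=9 offsets: FL=5 FR=10 RL=7 RR=9


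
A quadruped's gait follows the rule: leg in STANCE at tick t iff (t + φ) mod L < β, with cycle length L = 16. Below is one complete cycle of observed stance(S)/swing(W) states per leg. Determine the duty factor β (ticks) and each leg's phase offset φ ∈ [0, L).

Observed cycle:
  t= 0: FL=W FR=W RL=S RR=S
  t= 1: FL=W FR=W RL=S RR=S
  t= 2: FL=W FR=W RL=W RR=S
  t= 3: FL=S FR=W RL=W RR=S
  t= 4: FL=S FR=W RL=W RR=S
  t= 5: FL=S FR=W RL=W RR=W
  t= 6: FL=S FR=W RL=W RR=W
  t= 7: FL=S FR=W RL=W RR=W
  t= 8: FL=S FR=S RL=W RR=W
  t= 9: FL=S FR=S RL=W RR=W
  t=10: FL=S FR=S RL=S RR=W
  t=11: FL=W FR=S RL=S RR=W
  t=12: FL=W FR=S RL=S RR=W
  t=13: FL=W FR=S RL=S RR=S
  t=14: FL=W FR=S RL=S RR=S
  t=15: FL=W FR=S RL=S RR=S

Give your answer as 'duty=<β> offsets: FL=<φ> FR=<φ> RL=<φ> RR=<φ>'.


duty=8 offsets: FL=13 FR=8 RL=6 RR=3

duty β = stance ticks per leg = 8
FL: stance ticks = 8; W→S at t=3 → φ=13
FR: stance ticks = 8; W→S at t=8 → φ=8
RL: stance ticks = 8; W→S at t=10 → φ=6
RR: stance ticks = 8; W→S at t=13 → φ=3


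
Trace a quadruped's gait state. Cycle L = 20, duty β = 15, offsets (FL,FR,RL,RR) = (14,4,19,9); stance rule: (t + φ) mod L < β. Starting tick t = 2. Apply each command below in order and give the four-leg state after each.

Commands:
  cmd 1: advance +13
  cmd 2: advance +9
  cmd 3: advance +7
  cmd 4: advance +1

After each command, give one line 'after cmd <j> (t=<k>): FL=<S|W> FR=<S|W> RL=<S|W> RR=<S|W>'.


start t=2: FL=W FR=S RL=S RR=S
cmd 1: advance +13 → t=15, phase=(9,19,14,4) → FL=S FR=W RL=S RR=S
cmd 2: advance +9 → t=24, phase=(18,8,3,13) → FL=W FR=S RL=S RR=S
cmd 3: advance +7 → t=31, phase=(5,15,10,0) → FL=S FR=W RL=S RR=S
cmd 4: advance +1 → t=32, phase=(6,16,11,1) → FL=S FR=W RL=S RR=S

after cmd 1 (t=15): FL=S FR=W RL=S RR=S
after cmd 2 (t=24): FL=W FR=S RL=S RR=S
after cmd 3 (t=31): FL=S FR=W RL=S RR=S
after cmd 4 (t=32): FL=S FR=W RL=S RR=S


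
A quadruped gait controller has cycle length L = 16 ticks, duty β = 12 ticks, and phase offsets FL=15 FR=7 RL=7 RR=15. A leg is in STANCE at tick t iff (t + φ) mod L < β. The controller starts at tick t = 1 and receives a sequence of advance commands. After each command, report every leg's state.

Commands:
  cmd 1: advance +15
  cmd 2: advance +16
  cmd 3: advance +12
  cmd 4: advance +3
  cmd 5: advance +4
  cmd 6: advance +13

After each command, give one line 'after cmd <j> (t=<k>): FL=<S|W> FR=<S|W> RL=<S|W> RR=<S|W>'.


start t=1: FL=S FR=S RL=S RR=S
cmd 1: advance +15 → t=16, phase=(15,7,7,15) → FL=W FR=S RL=S RR=W
cmd 2: advance +16 → t=32, phase=(15,7,7,15) → FL=W FR=S RL=S RR=W
cmd 3: advance +12 → t=44, phase=(11,3,3,11) → FL=S FR=S RL=S RR=S
cmd 4: advance +3 → t=47, phase=(14,6,6,14) → FL=W FR=S RL=S RR=W
cmd 5: advance +4 → t=51, phase=(2,10,10,2) → FL=S FR=S RL=S RR=S
cmd 6: advance +13 → t=64, phase=(15,7,7,15) → FL=W FR=S RL=S RR=W

after cmd 1 (t=16): FL=W FR=S RL=S RR=W
after cmd 2 (t=32): FL=W FR=S RL=S RR=W
after cmd 3 (t=44): FL=S FR=S RL=S RR=S
after cmd 4 (t=47): FL=W FR=S RL=S RR=W
after cmd 5 (t=51): FL=S FR=S RL=S RR=S
after cmd 6 (t=64): FL=W FR=S RL=S RR=W


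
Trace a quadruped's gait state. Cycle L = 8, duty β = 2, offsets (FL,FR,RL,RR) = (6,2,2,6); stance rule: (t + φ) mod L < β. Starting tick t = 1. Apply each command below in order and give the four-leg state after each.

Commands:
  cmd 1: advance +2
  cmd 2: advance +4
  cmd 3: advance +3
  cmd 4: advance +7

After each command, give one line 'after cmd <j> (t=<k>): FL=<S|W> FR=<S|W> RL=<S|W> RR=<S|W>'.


start t=1: FL=W FR=W RL=W RR=W
cmd 1: advance +2 → t=3, phase=(1,5,5,1) → FL=S FR=W RL=W RR=S
cmd 2: advance +4 → t=7, phase=(5,1,1,5) → FL=W FR=S RL=S RR=W
cmd 3: advance +3 → t=10, phase=(0,4,4,0) → FL=S FR=W RL=W RR=S
cmd 4: advance +7 → t=17, phase=(7,3,3,7) → FL=W FR=W RL=W RR=W

after cmd 1 (t=3): FL=S FR=W RL=W RR=S
after cmd 2 (t=7): FL=W FR=S RL=S RR=W
after cmd 3 (t=10): FL=S FR=W RL=W RR=S
after cmd 4 (t=17): FL=W FR=W RL=W RR=W


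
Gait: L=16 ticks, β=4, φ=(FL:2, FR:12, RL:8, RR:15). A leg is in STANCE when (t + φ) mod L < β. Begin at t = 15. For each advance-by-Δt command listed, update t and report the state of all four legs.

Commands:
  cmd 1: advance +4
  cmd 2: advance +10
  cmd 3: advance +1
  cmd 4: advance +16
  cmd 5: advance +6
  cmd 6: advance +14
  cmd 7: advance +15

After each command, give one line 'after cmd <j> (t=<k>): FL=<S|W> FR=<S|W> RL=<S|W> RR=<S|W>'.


start t=15: FL=S FR=W RL=W RR=W
cmd 1: advance +4 → t=19, phase=(5,15,11,2) → FL=W FR=W RL=W RR=S
cmd 2: advance +10 → t=29, phase=(15,9,5,12) → FL=W FR=W RL=W RR=W
cmd 3: advance +1 → t=30, phase=(0,10,6,13) → FL=S FR=W RL=W RR=W
cmd 4: advance +16 → t=46, phase=(0,10,6,13) → FL=S FR=W RL=W RR=W
cmd 5: advance +6 → t=52, phase=(6,0,12,3) → FL=W FR=S RL=W RR=S
cmd 6: advance +14 → t=66, phase=(4,14,10,1) → FL=W FR=W RL=W RR=S
cmd 7: advance +15 → t=81, phase=(3,13,9,0) → FL=S FR=W RL=W RR=S

after cmd 1 (t=19): FL=W FR=W RL=W RR=S
after cmd 2 (t=29): FL=W FR=W RL=W RR=W
after cmd 3 (t=30): FL=S FR=W RL=W RR=W
after cmd 4 (t=46): FL=S FR=W RL=W RR=W
after cmd 5 (t=52): FL=W FR=S RL=W RR=S
after cmd 6 (t=66): FL=W FR=W RL=W RR=S
after cmd 7 (t=81): FL=S FR=W RL=W RR=S


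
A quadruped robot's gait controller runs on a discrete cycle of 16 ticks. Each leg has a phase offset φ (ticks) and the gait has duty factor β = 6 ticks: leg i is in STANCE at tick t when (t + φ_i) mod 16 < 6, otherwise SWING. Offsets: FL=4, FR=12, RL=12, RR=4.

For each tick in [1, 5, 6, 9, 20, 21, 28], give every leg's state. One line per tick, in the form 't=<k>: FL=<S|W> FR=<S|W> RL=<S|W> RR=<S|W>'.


t=1: phase=(5,13,13,5) vs β=6 → FL=S FR=W RL=W RR=S
t=5: phase=(9,1,1,9) vs β=6 → FL=W FR=S RL=S RR=W
t=6: phase=(10,2,2,10) vs β=6 → FL=W FR=S RL=S RR=W
t=9: phase=(13,5,5,13) vs β=6 → FL=W FR=S RL=S RR=W
t=20: phase=(8,0,0,8) vs β=6 → FL=W FR=S RL=S RR=W
t=21: phase=(9,1,1,9) vs β=6 → FL=W FR=S RL=S RR=W
t=28: phase=(0,8,8,0) vs β=6 → FL=S FR=W RL=W RR=S

t=1: FL=S FR=W RL=W RR=S
t=5: FL=W FR=S RL=S RR=W
t=6: FL=W FR=S RL=S RR=W
t=9: FL=W FR=S RL=S RR=W
t=20: FL=W FR=S RL=S RR=W
t=21: FL=W FR=S RL=S RR=W
t=28: FL=S FR=W RL=W RR=S


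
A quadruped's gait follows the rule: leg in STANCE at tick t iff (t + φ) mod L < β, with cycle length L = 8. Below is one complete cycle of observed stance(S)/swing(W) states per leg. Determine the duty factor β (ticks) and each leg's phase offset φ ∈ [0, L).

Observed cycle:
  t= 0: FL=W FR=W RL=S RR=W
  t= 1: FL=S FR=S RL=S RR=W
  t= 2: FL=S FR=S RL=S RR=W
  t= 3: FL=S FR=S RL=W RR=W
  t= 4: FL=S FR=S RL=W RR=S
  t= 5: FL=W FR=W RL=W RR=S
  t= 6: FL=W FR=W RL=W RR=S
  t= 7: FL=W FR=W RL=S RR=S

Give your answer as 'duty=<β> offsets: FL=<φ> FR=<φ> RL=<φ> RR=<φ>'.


duty=4 offsets: FL=7 FR=7 RL=1 RR=4

duty β = stance ticks per leg = 4
FL: stance ticks = 4; W→S at t=1 → φ=7
FR: stance ticks = 4; W→S at t=1 → φ=7
RL: stance ticks = 4; W→S at t=7 → φ=1
RR: stance ticks = 4; W→S at t=4 → φ=4


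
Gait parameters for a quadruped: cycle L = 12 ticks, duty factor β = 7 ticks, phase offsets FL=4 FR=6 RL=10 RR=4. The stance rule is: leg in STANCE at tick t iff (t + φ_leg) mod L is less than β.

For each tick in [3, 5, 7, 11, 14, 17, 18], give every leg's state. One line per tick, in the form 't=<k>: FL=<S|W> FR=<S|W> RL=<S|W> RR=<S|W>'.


t=3: FL=W FR=W RL=S RR=W
t=5: FL=W FR=W RL=S RR=W
t=7: FL=W FR=S RL=S RR=W
t=11: FL=S FR=S RL=W RR=S
t=14: FL=S FR=W RL=S RR=S
t=17: FL=W FR=W RL=S RR=W
t=18: FL=W FR=S RL=S RR=W

t=3: phase=(7,9,1,7) vs β=7 → FL=W FR=W RL=S RR=W
t=5: phase=(9,11,3,9) vs β=7 → FL=W FR=W RL=S RR=W
t=7: phase=(11,1,5,11) vs β=7 → FL=W FR=S RL=S RR=W
t=11: phase=(3,5,9,3) vs β=7 → FL=S FR=S RL=W RR=S
t=14: phase=(6,8,0,6) vs β=7 → FL=S FR=W RL=S RR=S
t=17: phase=(9,11,3,9) vs β=7 → FL=W FR=W RL=S RR=W
t=18: phase=(10,0,4,10) vs β=7 → FL=W FR=S RL=S RR=W


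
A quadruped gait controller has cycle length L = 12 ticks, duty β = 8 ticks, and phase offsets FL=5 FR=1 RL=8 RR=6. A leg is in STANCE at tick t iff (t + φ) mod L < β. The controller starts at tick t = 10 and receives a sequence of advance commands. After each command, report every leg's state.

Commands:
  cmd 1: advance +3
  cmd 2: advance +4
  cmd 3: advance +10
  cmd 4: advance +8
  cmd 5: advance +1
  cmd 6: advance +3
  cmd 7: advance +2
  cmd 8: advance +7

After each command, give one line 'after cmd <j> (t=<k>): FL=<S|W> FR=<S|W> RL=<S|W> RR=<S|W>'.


start t=10: FL=S FR=W RL=S RR=S
cmd 1: advance +3 → t=13, phase=(6,2,9,7) → FL=S FR=S RL=W RR=S
cmd 2: advance +4 → t=17, phase=(10,6,1,11) → FL=W FR=S RL=S RR=W
cmd 3: advance +10 → t=27, phase=(8,4,11,9) → FL=W FR=S RL=W RR=W
cmd 4: advance +8 → t=35, phase=(4,0,7,5) → FL=S FR=S RL=S RR=S
cmd 5: advance +1 → t=36, phase=(5,1,8,6) → FL=S FR=S RL=W RR=S
cmd 6: advance +3 → t=39, phase=(8,4,11,9) → FL=W FR=S RL=W RR=W
cmd 7: advance +2 → t=41, phase=(10,6,1,11) → FL=W FR=S RL=S RR=W
cmd 8: advance +7 → t=48, phase=(5,1,8,6) → FL=S FR=S RL=W RR=S

after cmd 1 (t=13): FL=S FR=S RL=W RR=S
after cmd 2 (t=17): FL=W FR=S RL=S RR=W
after cmd 3 (t=27): FL=W FR=S RL=W RR=W
after cmd 4 (t=35): FL=S FR=S RL=S RR=S
after cmd 5 (t=36): FL=S FR=S RL=W RR=S
after cmd 6 (t=39): FL=W FR=S RL=W RR=W
after cmd 7 (t=41): FL=W FR=S RL=S RR=W
after cmd 8 (t=48): FL=S FR=S RL=W RR=S


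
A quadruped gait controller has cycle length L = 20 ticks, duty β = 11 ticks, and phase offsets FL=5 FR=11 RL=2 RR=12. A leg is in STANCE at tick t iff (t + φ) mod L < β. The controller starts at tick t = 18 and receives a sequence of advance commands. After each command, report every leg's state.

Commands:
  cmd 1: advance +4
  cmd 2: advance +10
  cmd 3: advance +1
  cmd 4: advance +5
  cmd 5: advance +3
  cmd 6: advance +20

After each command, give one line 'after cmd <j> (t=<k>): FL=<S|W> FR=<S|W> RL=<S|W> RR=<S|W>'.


after cmd 1 (t=22): FL=S FR=W RL=S RR=W
after cmd 2 (t=32): FL=W FR=S RL=W RR=S
after cmd 3 (t=33): FL=W FR=S RL=W RR=S
after cmd 4 (t=38): FL=S FR=S RL=S RR=S
after cmd 5 (t=41): FL=S FR=W RL=S RR=W
after cmd 6 (t=61): FL=S FR=W RL=S RR=W

start t=18: FL=S FR=S RL=S RR=S
cmd 1: advance +4 → t=22, phase=(7,13,4,14) → FL=S FR=W RL=S RR=W
cmd 2: advance +10 → t=32, phase=(17,3,14,4) → FL=W FR=S RL=W RR=S
cmd 3: advance +1 → t=33, phase=(18,4,15,5) → FL=W FR=S RL=W RR=S
cmd 4: advance +5 → t=38, phase=(3,9,0,10) → FL=S FR=S RL=S RR=S
cmd 5: advance +3 → t=41, phase=(6,12,3,13) → FL=S FR=W RL=S RR=W
cmd 6: advance +20 → t=61, phase=(6,12,3,13) → FL=S FR=W RL=S RR=W


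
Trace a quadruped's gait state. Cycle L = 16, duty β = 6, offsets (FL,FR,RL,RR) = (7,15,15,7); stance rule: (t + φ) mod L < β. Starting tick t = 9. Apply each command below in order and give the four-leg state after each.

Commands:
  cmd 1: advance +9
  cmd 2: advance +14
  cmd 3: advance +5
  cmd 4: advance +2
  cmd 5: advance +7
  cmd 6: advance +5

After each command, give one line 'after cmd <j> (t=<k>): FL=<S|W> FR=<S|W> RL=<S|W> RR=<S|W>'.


start t=9: FL=S FR=W RL=W RR=S
cmd 1: advance +9 → t=18, phase=(9,1,1,9) → FL=W FR=S RL=S RR=W
cmd 2: advance +14 → t=32, phase=(7,15,15,7) → FL=W FR=W RL=W RR=W
cmd 3: advance +5 → t=37, phase=(12,4,4,12) → FL=W FR=S RL=S RR=W
cmd 4: advance +2 → t=39, phase=(14,6,6,14) → FL=W FR=W RL=W RR=W
cmd 5: advance +7 → t=46, phase=(5,13,13,5) → FL=S FR=W RL=W RR=S
cmd 6: advance +5 → t=51, phase=(10,2,2,10) → FL=W FR=S RL=S RR=W

after cmd 1 (t=18): FL=W FR=S RL=S RR=W
after cmd 2 (t=32): FL=W FR=W RL=W RR=W
after cmd 3 (t=37): FL=W FR=S RL=S RR=W
after cmd 4 (t=39): FL=W FR=W RL=W RR=W
after cmd 5 (t=46): FL=S FR=W RL=W RR=S
after cmd 6 (t=51): FL=W FR=S RL=S RR=W


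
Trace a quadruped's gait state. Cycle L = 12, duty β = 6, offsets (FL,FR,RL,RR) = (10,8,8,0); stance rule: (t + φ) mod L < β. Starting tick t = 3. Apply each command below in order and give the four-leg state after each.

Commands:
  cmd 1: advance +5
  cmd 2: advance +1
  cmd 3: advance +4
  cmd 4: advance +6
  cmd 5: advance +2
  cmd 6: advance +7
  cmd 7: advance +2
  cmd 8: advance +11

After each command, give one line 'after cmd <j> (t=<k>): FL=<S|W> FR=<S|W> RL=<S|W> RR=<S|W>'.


after cmd 1 (t=8): FL=W FR=S RL=S RR=W
after cmd 2 (t=9): FL=W FR=S RL=S RR=W
after cmd 3 (t=13): FL=W FR=W RL=W RR=S
after cmd 4 (t=19): FL=S FR=S RL=S RR=W
after cmd 5 (t=21): FL=W FR=S RL=S RR=W
after cmd 6 (t=28): FL=S FR=S RL=S RR=S
after cmd 7 (t=30): FL=S FR=S RL=S RR=W
after cmd 8 (t=41): FL=S FR=S RL=S RR=S

start t=3: FL=S FR=W RL=W RR=S
cmd 1: advance +5 → t=8, phase=(6,4,4,8) → FL=W FR=S RL=S RR=W
cmd 2: advance +1 → t=9, phase=(7,5,5,9) → FL=W FR=S RL=S RR=W
cmd 3: advance +4 → t=13, phase=(11,9,9,1) → FL=W FR=W RL=W RR=S
cmd 4: advance +6 → t=19, phase=(5,3,3,7) → FL=S FR=S RL=S RR=W
cmd 5: advance +2 → t=21, phase=(7,5,5,9) → FL=W FR=S RL=S RR=W
cmd 6: advance +7 → t=28, phase=(2,0,0,4) → FL=S FR=S RL=S RR=S
cmd 7: advance +2 → t=30, phase=(4,2,2,6) → FL=S FR=S RL=S RR=W
cmd 8: advance +11 → t=41, phase=(3,1,1,5) → FL=S FR=S RL=S RR=S


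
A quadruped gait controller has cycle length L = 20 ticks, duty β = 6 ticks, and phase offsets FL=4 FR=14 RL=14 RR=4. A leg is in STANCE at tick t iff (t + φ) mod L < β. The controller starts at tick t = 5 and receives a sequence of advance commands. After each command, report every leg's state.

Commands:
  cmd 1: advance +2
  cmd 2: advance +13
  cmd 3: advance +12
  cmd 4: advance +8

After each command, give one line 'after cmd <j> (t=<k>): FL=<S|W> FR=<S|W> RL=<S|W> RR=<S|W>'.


after cmd 1 (t=7): FL=W FR=S RL=S RR=W
after cmd 2 (t=20): FL=S FR=W RL=W RR=S
after cmd 3 (t=32): FL=W FR=W RL=W RR=W
after cmd 4 (t=40): FL=S FR=W RL=W RR=S

start t=5: FL=W FR=W RL=W RR=W
cmd 1: advance +2 → t=7, phase=(11,1,1,11) → FL=W FR=S RL=S RR=W
cmd 2: advance +13 → t=20, phase=(4,14,14,4) → FL=S FR=W RL=W RR=S
cmd 3: advance +12 → t=32, phase=(16,6,6,16) → FL=W FR=W RL=W RR=W
cmd 4: advance +8 → t=40, phase=(4,14,14,4) → FL=S FR=W RL=W RR=S


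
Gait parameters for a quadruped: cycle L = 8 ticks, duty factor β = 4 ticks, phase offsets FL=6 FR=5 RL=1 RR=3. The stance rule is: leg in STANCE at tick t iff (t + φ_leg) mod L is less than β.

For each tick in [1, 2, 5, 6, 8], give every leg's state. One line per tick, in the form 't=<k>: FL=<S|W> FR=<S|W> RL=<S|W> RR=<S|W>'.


t=1: FL=W FR=W RL=S RR=W
t=2: FL=S FR=W RL=S RR=W
t=5: FL=S FR=S RL=W RR=S
t=6: FL=W FR=S RL=W RR=S
t=8: FL=W FR=W RL=S RR=S

t=1: phase=(7,6,2,4) vs β=4 → FL=W FR=W RL=S RR=W
t=2: phase=(0,7,3,5) vs β=4 → FL=S FR=W RL=S RR=W
t=5: phase=(3,2,6,0) vs β=4 → FL=S FR=S RL=W RR=S
t=6: phase=(4,3,7,1) vs β=4 → FL=W FR=S RL=W RR=S
t=8: phase=(6,5,1,3) vs β=4 → FL=W FR=W RL=S RR=S


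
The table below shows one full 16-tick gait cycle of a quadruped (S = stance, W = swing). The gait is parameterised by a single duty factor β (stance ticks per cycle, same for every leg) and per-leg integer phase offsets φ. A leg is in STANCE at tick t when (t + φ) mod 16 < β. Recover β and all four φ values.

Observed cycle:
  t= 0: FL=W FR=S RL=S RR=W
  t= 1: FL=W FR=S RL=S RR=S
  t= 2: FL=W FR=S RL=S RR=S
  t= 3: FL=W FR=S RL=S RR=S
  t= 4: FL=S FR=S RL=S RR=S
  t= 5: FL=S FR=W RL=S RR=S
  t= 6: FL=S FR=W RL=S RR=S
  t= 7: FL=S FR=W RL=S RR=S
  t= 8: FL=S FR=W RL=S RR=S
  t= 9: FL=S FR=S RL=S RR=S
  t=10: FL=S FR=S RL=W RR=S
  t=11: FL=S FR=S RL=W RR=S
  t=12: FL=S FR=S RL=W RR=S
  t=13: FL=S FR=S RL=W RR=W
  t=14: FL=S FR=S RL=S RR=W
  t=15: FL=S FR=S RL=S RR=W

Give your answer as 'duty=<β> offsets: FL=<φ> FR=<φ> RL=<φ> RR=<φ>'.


duty β = stance ticks per leg = 12
FL: stance ticks = 12; W→S at t=4 → φ=12
FR: stance ticks = 12; W→S at t=9 → φ=7
RL: stance ticks = 12; W→S at t=14 → φ=2
RR: stance ticks = 12; W→S at t=1 → φ=15

duty=12 offsets: FL=12 FR=7 RL=2 RR=15


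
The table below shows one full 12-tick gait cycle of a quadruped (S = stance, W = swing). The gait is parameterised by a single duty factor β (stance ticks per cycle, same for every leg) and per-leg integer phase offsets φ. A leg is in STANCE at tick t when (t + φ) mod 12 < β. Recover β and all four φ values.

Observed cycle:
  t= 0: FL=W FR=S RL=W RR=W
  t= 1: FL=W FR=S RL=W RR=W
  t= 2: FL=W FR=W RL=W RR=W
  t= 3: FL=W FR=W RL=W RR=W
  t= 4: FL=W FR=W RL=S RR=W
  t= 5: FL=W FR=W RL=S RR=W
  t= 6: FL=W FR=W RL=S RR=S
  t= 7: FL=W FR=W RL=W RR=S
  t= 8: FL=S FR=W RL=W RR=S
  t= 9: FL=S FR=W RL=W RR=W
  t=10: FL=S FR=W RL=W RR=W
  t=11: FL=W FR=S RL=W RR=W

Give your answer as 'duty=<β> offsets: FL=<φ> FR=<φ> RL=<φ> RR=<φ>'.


duty β = stance ticks per leg = 3
FL: stance ticks = 3; W→S at t=8 → φ=4
FR: stance ticks = 3; W→S at t=11 → φ=1
RL: stance ticks = 3; W→S at t=4 → φ=8
RR: stance ticks = 3; W→S at t=6 → φ=6

duty=3 offsets: FL=4 FR=1 RL=8 RR=6
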